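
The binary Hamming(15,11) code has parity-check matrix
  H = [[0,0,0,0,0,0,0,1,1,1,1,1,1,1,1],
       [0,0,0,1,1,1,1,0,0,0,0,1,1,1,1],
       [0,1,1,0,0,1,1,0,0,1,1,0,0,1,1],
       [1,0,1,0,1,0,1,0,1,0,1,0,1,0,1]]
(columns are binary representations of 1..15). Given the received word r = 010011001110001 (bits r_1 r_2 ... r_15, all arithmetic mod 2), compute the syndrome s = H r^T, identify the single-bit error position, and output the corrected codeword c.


s = (0, 1, 1, 0)^T, error position = 6, corrected codeword c = 010010001110001

Compute s = H r^T mod 2 one row at a time:
  s_1 = 0 + 1 + 1 + 1 + 0 + 0 + 0 + 1 = 4 ≡ 0 (mod 2).
  s_2 = 0 + 1 + 1 + 0 + 0 + 0 + 0 + 1 = 3 ≡ 1 (mod 2).
  s_3 = 1 + 0 + 1 + 0 + 1 + 1 + 0 + 1 = 5 ≡ 1 (mod 2).
  s_4 = 0 + 0 + 1 + 0 + 1 + 1 + 0 + 1 = 4 ≡ 0 (mod 2).
s = (0, 1, 1, 0)^T — this equals column 6 of H (binary 0110), so error is at position 6.
Correct: flip bit 6 of r = 010011001110001 to get c = 010010001110001.


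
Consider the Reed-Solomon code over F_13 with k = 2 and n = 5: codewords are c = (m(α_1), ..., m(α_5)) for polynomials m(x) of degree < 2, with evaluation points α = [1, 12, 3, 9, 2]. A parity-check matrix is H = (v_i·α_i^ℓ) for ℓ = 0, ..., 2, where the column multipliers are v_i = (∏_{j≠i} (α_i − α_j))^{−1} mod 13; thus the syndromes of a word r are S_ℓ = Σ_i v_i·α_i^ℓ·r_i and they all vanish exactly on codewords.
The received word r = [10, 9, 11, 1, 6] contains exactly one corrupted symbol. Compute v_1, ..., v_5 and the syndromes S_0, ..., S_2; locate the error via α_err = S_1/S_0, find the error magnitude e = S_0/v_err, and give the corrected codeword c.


S = (10, 7, 1), error at position 5, error magnitude e = 2, c = [10, 9, 11, 1, 4].

Step 1: column multipliers v_i = (∏_{j≠i}(α_i − α_j))^{−1} mod 13.
  i = 1 (α = 1): (1−12)(1−3)(1−9)(1−2) = (−11)·(−2)·(−8)·(−1) = 176 ≡ 7, so v_1 = 7^{−1} = 2 (mod 13).
  i = 2 (α = 12): (12−1)(12−3)(12−9)(12−2) = 11·9·3·10 = 2970 ≡ 6, so v_2 = 6^{−1} = 11 (mod 13).
  i = 3 (α = 3): (3−1)(3−12)(3−9)(3−2) = 2·(−9)·(−6)·1 = 108 ≡ 4, so v_3 = 4^{−1} = 10 (mod 13).
  i = 4 (α = 9): (9−1)(9−12)(9−3)(9−2) = 8·(−3)·6·7 = −1008 ≡ 6, so v_4 = 6^{−1} = 11 (mod 13).
  i = 5 (α = 2): (2−1)(2−12)(2−3)(2−9) = 1·(−10)·(−1)·(−7) = −70 ≡ 8, so v_5 = 8^{−1} = 5 (mod 13).
  v = [2, 11, 10, 11, 5].
Step 2: syndromes of r = [10, 9, 11, 1, 6] (all sums mod 13).
  S_0 = Σ v_i r_i = 2·10 + 11·9 + 10·11 + 11·1 + 5·6 = 270 ≡ 10.
  S_1 = Σ v_i α_i r_i = 2·1·10 + 11·12·9 + 10·3·11 + 11·9·1 + 5·2·6 = 1697 ≡ 7.
  α_i^2 mod 13 = [1, 1, 9, 3, 4].
  S_2 = Σ v_i α_i^2 r_i = 2·1·10 + 11·1·9 + 10·9·11 + 11·3·1 + 5·4·6 = 1262 ≡ 1.
  S = (10, 7, 1) ≠ 0, so r is not a codeword (an error is present).
Step 3: locate the error. For a single error e at position i, S_ℓ = v_i·e·α_i^ℓ, so α_err = S_1/S_0.
  S_0^{−1} = 10^{−1} = 4 (mod 13), so α_err = 7·4 = 28 ≡ 2 = α_5. Error position i = 5.
  Consistency check: S_2/S_1 = 1·2 = 2 ≡ 2 = α_err ✓ (single-error assumption holds).
Step 4: error magnitude e = S_0/v_5 = S_0·∏_{j≠5}(α_5 − α_j) = 10·8 = 80 ≡ 2 (mod 13).
Step 5: correct position 5: c_5 = r_5 − e = 6 − 2 ≡ 4 (mod 13). Hence c = [10, 9, 11, 1, 4].
  Check: interpolating c through the α_i gives m(x) = 3 + 7·x (degree < 2) with m(α_i) = c_i for every i, so c is indeed a codeword.


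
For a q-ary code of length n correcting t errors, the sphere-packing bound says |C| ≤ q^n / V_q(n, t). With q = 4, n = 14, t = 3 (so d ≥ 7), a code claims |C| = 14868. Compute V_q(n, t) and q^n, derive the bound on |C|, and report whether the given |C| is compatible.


V_q(n, t) = 10690, q^n = 268435456, Hamming bound = 25110, |C| = 14868 ≤ bound (satisfied).

Step 1: Compute V_q(n, t) = Σ_{j=0}^3 C(n, j) (q−1)^j.
  j = 0: C(14,0)·(3)^0 = 1·1 = 1.
  j = 1: C(14,1)·(3)^1 = 14·3 = 42.
  j = 2: C(14,2)·(3)^2 = 91·9 = 819.
  j = 3: C(14,3)·(3)^3 = 364·27 = 9828.
  V_q(n, t) = 1 + 42 + 819 + 9828 = 10690.
Step 2: q^n = 4^14 = 268435456.
Step 3: Hamming bound ⌊q^n / V_q(n,t)⌋ = ⌊268435456/10690⌋ = 25110.
Step 4: Compare |C| = 14868 to 25110: satisfied.
The claimed |C| lies below the Hamming bound.


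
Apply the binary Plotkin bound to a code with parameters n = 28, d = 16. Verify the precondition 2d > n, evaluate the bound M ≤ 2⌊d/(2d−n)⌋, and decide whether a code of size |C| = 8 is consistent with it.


Plotkin bound M ≤ 8; given |C| = 8 ≤ bound (satisfied).

Check applicability: 2d = 32, n = 28.
2d − n = 4 > 0, so Plotkin applies.
Compute d/(2d−n) = 16/4 ≈ 4.0000.
⌊d/(2d−n)⌋ = 4.
Plotkin bound: M ≤ 2·4 = 8.
Given |C| = 8, check: satisfied.
This |C| is at the Plotkin bound.


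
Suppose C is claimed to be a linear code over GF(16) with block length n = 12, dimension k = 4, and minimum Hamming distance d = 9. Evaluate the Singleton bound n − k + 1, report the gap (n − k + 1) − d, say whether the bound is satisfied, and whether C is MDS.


Singleton RHS = n − k + 1 = 9, slack = 0, bound satisfied, MDS.

Singleton bound: d ≤ n − k + 1.
Here n = 12, k = 4, so n − k + 1 = 9.
Given d = 9, check d ≤ 9: YES.
Slack = (n − k + 1) − d = 0.
The code is MDS (slack = 0).
Description: the claimed parameters are [12, 4, 9]_16; such a code would be MDS (meets Singleton bound).


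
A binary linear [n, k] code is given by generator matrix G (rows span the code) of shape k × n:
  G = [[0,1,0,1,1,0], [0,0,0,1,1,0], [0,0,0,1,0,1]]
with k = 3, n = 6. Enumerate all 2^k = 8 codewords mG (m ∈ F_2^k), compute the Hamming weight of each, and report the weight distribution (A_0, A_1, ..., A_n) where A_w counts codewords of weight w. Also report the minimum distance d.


Weight distribution: A_0 = 1, A_1 = 1, A_2 = 3, A_3 = 3. Minimum distance d = 1.

Enumerate all 2^3 = 8 messages m ∈ F_2^3.
For each, compute codeword c = mG in F_2^6, then tally its weight.
  m = 000 → c = 000000, weight = 0.
  m = 100 → c = 010110, weight = 3.
  m = 010 → c = 000110, weight = 2.
  m = 110 → c = 010000, weight = 1.
  m = 001 → c = 000101, weight = 2.
  m = 101 → c = 010011, weight = 3.
  m = 011 → c = 000011, weight = 2.
  m = 111 → c = 010101, weight = 3.
Tally weights:
  weight 0: 1 codewords.
  weight 1: 1 codewords.
  weight 2: 3 codewords.
  weight 3: 3 codewords.
Minimum distance d = smallest w > 0 with A_w > 0 = 1.
Sanity: Σ A_w = 8 = 2^3 = 8 ✓.


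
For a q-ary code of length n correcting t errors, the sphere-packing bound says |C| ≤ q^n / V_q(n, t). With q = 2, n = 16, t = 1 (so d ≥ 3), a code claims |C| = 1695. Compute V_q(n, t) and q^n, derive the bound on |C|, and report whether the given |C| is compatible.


V_q(n, t) = 17, q^n = 65536, Hamming bound = 3855, |C| = 1695 ≤ bound (satisfied).

Step 1: Compute V_q(n, t) = Σ_{j=0}^1 C(n, j) (q−1)^j.
  j = 0: C(16,0)·(1)^0 = 1·1 = 1.
  j = 1: C(16,1)·(1)^1 = 16·1 = 16.
  V_q(n, t) = 1 + 16 = 17.
Step 2: q^n = 2^16 = 65536.
Step 3: Hamming bound ⌊q^n / V_q(n,t)⌋ = ⌊65536/17⌋ = 3855.
Step 4: Compare |C| = 1695 to 3855: satisfied.
The claimed |C| lies below the Hamming bound.


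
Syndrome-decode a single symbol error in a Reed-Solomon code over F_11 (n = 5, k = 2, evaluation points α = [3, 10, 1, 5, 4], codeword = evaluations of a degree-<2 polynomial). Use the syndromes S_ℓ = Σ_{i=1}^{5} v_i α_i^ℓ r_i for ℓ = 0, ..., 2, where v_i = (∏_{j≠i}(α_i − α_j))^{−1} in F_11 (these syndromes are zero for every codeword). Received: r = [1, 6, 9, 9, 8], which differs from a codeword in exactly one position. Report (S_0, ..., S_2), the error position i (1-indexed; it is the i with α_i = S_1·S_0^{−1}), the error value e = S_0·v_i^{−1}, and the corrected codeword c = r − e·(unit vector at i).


S = (4, 9, 1), error at position 4, error magnitude e = 5, c = [1, 6, 9, 4, 8].

Step 1: column multipliers v_i = (∏_{j≠i}(α_i − α_j))^{−1} mod 11.
  i = 1 (α = 3): (3−10)(3−1)(3−5)(3−4) = (−7)·2·(−2)·(−1) = −28 ≡ 5, so v_1 = 5^{−1} = 9 (mod 11).
  i = 2 (α = 10): (10−3)(10−1)(10−5)(10−4) = 7·9·5·6 = 1890 ≡ 9, so v_2 = 9^{−1} = 5 (mod 11).
  i = 3 (α = 1): (1−3)(1−10)(1−5)(1−4) = (−2)·(−9)·(−4)·(−3) = 216 ≡ 7, so v_3 = 7^{−1} = 8 (mod 11).
  i = 4 (α = 5): (5−3)(5−10)(5−1)(5−4) = 2·(−5)·4·1 = −40 ≡ 4, so v_4 = 4^{−1} = 3 (mod 11).
  i = 5 (α = 4): (4−3)(4−10)(4−1)(4−5) = 1·(−6)·3·(−1) = 18 ≡ 7, so v_5 = 7^{−1} = 8 (mod 11).
  v = [9, 5, 8, 3, 8].
Step 2: syndromes of r = [1, 6, 9, 9, 8] (all sums mod 11).
  S_0 = Σ v_i r_i = 9·1 + 5·6 + 8·9 + 3·9 + 8·8 = 202 ≡ 4.
  S_1 = Σ v_i α_i r_i = 9·3·1 + 5·10·6 + 8·1·9 + 3·5·9 + 8·4·8 = 790 ≡ 9.
  α_i^2 mod 11 = [9, 1, 1, 3, 5].
  S_2 = Σ v_i α_i^2 r_i = 9·9·1 + 5·1·6 + 8·1·9 + 3·3·9 + 8·5·8 = 584 ≡ 1.
  S = (4, 9, 1) ≠ 0, so r is not a codeword (an error is present).
Step 3: locate the error. For a single error e at position i, S_ℓ = v_i·e·α_i^ℓ, so α_err = S_1/S_0.
  S_0^{−1} = 4^{−1} = 3 (mod 11), so α_err = 9·3 = 27 ≡ 5 = α_4. Error position i = 4.
  Consistency check: S_2/S_1 = 1·5 = 5 ≡ 5 = α_err ✓ (single-error assumption holds).
Step 4: error magnitude e = S_0/v_4 = S_0·∏_{j≠4}(α_4 − α_j) = 4·4 = 16 ≡ 5 (mod 11).
Step 5: correct position 4: c_4 = r_4 − e = 9 − 5 ≡ 4 (mod 11). Hence c = [1, 6, 9, 4, 8].
  Check: interpolating c through the α_i gives m(x) = 2 + 7·x (degree < 2) with m(α_i) = c_i for every i, so c is indeed a codeword.


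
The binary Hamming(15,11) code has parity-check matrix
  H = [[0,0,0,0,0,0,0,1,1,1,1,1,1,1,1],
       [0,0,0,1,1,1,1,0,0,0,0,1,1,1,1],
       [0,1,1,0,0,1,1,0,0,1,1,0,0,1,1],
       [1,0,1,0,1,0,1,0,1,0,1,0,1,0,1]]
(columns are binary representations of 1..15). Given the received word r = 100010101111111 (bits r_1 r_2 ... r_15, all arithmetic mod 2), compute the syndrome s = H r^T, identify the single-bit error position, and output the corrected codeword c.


s = (1, 0, 1, 1)^T, error position = 11, corrected codeword c = 100010101101111

Compute s = H r^T mod 2 one row at a time:
  s_1 = 0 + 1 + 1 + 1 + 1 + 1 + 1 + 1 = 7 ≡ 1 (mod 2).
  s_2 = 0 + 1 + 0 + 1 + 1 + 1 + 1 + 1 = 6 ≡ 0 (mod 2).
  s_3 = 0 + 0 + 0 + 1 + 1 + 1 + 1 + 1 = 5 ≡ 1 (mod 2).
  s_4 = 1 + 0 + 1 + 1 + 1 + 1 + 1 + 1 = 7 ≡ 1 (mod 2).
s = (1, 0, 1, 1)^T — this equals column 11 of H (binary 1011), so error is at position 11.
Correct: flip bit 11 of r = 100010101111111 to get c = 100010101101111.


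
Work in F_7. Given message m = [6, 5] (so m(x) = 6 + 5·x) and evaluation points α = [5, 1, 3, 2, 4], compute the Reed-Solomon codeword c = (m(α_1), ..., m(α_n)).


c = [3, 4, 0, 2, 5]

Message polynomial: m(x) = 6 + 5·x (mod 7).
For each evaluation point α_i, compute m(α_i) mod 7:
  α_1 = 5: Horner steps 5 → 3, so m(5) = 3.
  α_2 = 1: Horner steps 5 → 4, so m(1) = 4.
  α_3 = 3: Horner steps 5 → 0, so m(3) = 0.
  α_4 = 2: Horner steps 5 → 2, so m(2) = 2.
  α_5 = 4: Horner steps 5 → 5, so m(4) = 5.
Codeword c = [3, 4, 0, 2, 5] ∈ F_7^5.


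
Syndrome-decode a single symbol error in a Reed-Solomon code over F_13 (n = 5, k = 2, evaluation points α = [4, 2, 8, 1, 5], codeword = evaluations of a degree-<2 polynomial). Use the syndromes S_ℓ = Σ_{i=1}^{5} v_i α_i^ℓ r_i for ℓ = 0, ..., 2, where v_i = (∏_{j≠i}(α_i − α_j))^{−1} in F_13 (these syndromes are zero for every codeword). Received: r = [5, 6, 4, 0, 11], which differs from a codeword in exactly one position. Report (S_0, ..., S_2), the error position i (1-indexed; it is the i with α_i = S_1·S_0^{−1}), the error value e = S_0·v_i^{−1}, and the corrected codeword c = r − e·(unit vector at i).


S = (4, 6, 9), error at position 3, error magnitude e = 1, c = [5, 6, 3, 0, 11].

Step 1: column multipliers v_i = (∏_{j≠i}(α_i − α_j))^{−1} mod 13.
  i = 1 (α = 4): (4−2)(4−8)(4−1)(4−5) = 2·(−4)·3·(−1) = 24 ≡ 11, so v_1 = 11^{−1} = 6 (mod 13).
  i = 2 (α = 2): (2−4)(2−8)(2−1)(2−5) = (−2)·(−6)·1·(−3) = −36 ≡ 3, so v_2 = 3^{−1} = 9 (mod 13).
  i = 3 (α = 8): (8−4)(8−2)(8−1)(8−5) = 4·6·7·3 = 504 ≡ 10, so v_3 = 10^{−1} = 4 (mod 13).
  i = 4 (α = 1): (1−4)(1−2)(1−8)(1−5) = (−3)·(−1)·(−7)·(−4) = 84 ≡ 6, so v_4 = 6^{−1} = 11 (mod 13).
  i = 5 (α = 5): (5−4)(5−2)(5−8)(5−1) = 1·3·(−3)·4 = −36 ≡ 3, so v_5 = 3^{−1} = 9 (mod 13).
  v = [6, 9, 4, 11, 9].
Step 2: syndromes of r = [5, 6, 4, 0, 11] (all sums mod 13).
  S_0 = Σ v_i r_i = 6·5 + 9·6 + 4·4 + 11·0 + 9·11 = 199 ≡ 4.
  S_1 = Σ v_i α_i r_i = 6·4·5 + 9·2·6 + 4·8·4 + 11·1·0 + 9·5·11 = 851 ≡ 6.
  α_i^2 mod 13 = [3, 4, 12, 1, 12].
  S_2 = Σ v_i α_i^2 r_i = 6·3·5 + 9·4·6 + 4·12·4 + 11·1·0 + 9·12·11 = 1686 ≡ 9.
  S = (4, 6, 9) ≠ 0, so r is not a codeword (an error is present).
Step 3: locate the error. For a single error e at position i, S_ℓ = v_i·e·α_i^ℓ, so α_err = S_1/S_0.
  S_0^{−1} = 4^{−1} = 10 (mod 13), so α_err = 6·10 = 60 ≡ 8 = α_3. Error position i = 3.
  Consistency check: S_2/S_1 = 9·11 = 99 ≡ 8 = α_err ✓ (single-error assumption holds).
Step 4: error magnitude e = S_0/v_3 = S_0·∏_{j≠3}(α_3 − α_j) = 4·10 = 40 ≡ 1 (mod 13).
Step 5: correct position 3: c_3 = r_3 − e = 4 − 1 ≡ 3 (mod 13). Hence c = [5, 6, 3, 0, 11].
  Check: interpolating c through the α_i gives m(x) = 7 + 6·x (degree < 2) with m(α_i) = c_i for every i, so c is indeed a codeword.


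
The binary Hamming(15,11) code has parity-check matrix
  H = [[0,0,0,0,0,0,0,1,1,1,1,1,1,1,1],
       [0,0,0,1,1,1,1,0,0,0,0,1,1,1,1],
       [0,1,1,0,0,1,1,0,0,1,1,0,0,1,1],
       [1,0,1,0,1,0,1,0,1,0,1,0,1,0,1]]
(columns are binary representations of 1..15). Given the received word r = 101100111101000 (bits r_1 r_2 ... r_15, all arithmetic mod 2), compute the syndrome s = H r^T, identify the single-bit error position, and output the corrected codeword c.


s = (0, 1, 1, 0)^T, error position = 6, corrected codeword c = 101101111101000

Compute s = H r^T mod 2 one row at a time:
  s_1 = 1 + 1 + 1 + 0 + 1 + 0 + 0 + 0 = 4 ≡ 0 (mod 2).
  s_2 = 1 + 0 + 0 + 1 + 1 + 0 + 0 + 0 = 3 ≡ 1 (mod 2).
  s_3 = 0 + 1 + 0 + 1 + 1 + 0 + 0 + 0 = 3 ≡ 1 (mod 2).
  s_4 = 1 + 1 + 0 + 1 + 1 + 0 + 0 + 0 = 4 ≡ 0 (mod 2).
s = (0, 1, 1, 0)^T — this equals column 6 of H (binary 0110), so error is at position 6.
Correct: flip bit 6 of r = 101100111101000 to get c = 101101111101000.


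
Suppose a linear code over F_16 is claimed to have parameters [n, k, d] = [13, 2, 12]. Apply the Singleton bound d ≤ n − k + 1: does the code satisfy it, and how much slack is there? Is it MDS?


Singleton RHS = n − k + 1 = 12, slack = 0, bound satisfied, MDS.

Singleton bound: d ≤ n − k + 1.
Here n = 13, k = 2, so n − k + 1 = 12.
Given d = 12, check d ≤ 12: YES.
Slack = (n − k + 1) − d = 0.
The code is MDS (slack = 0).
Description: the claimed parameters are [13, 2, 12]_16; such a code would be MDS (meets Singleton bound).


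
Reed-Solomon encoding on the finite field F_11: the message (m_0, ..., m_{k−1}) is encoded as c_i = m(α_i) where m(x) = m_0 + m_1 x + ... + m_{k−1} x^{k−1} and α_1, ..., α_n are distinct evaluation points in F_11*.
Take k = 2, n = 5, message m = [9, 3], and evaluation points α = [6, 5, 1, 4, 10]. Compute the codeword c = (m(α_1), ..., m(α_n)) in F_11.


c = [5, 2, 1, 10, 6]

Message polynomial: m(x) = 9 + 3·x (mod 11).
For each evaluation point α_i, compute m(α_i) mod 11:
  α_1 = 6: Horner steps 3 → 5, so m(6) = 5.
  α_2 = 5: Horner steps 3 → 2, so m(5) = 2.
  α_3 = 1: Horner steps 3 → 1, so m(1) = 1.
  α_4 = 4: Horner steps 3 → 10, so m(4) = 10.
  α_5 = 10: Horner steps 3 → 6, so m(10) = 6.
Codeword c = [5, 2, 1, 10, 6] ∈ F_11^5.


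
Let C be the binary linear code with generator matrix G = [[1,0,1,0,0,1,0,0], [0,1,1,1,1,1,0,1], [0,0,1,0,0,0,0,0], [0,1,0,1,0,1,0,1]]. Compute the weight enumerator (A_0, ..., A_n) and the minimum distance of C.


Weight distribution: A_0 = 1, A_1 = 2, A_2 = 2, A_3 = 2, A_4 = 3, A_5 = 4, A_6 = 2. Minimum distance d = 1.

Enumerate all 2^4 = 16 messages m ∈ F_2^4.
For each, compute codeword c = mG in F_2^8, then tally its weight.
  m = 0000 → c = 00000000, weight = 0.
  m = 1000 → c = 10100100, weight = 3.
  m = 0100 → c = 01111101, weight = 6.
  m = 1100 → c = 11011001, weight = 5.
  m = 0010 → c = 00100000, weight = 1.
  m = 1010 → c = 10000100, weight = 2.
  m = 0110 → c = 01011101, weight = 5.
  m = 1110 → c = 11111001, weight = 6.
  m = 0001 → c = 01010101, weight = 4.
  m = 1001 → c = 11110001, weight = 5.
  m = 0101 → c = 00101000, weight = 2.
  m = 1101 → c = 10001100, weight = 3.
  m = 0011 → c = 01110101, weight = 5.
  m = 1011 → c = 11010001, weight = 4.
  m = 0111 → c = 00001000, weight = 1.
  m = 1111 → c = 10101100, weight = 4.
Tally weights:
  weight 0: 1 codewords.
  weight 1: 2 codewords.
  weight 2: 2 codewords.
  weight 3: 2 codewords.
  weight 4: 3 codewords.
  weight 5: 4 codewords.
  weight 6: 2 codewords.
Minimum distance d = smallest w > 0 with A_w > 0 = 1.
Sanity: Σ A_w = 16 = 2^4 = 16 ✓.


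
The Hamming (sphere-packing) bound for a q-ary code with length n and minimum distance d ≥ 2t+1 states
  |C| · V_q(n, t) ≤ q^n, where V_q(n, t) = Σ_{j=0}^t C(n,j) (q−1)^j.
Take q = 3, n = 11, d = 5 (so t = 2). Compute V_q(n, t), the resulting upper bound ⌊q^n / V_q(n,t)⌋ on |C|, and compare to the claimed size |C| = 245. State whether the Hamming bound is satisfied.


V_q(n, t) = 243, q^n = 177147, Hamming bound = 729, |C| = 245 ≤ bound (satisfied).

Step 1: Compute V_q(n, t) = Σ_{j=0}^2 C(n, j) (q−1)^j.
  j = 0: C(11,0)·(2)^0 = 1·1 = 1.
  j = 1: C(11,1)·(2)^1 = 11·2 = 22.
  j = 2: C(11,2)·(2)^2 = 55·4 = 220.
  V_q(n, t) = 1 + 22 + 220 = 243.
Step 2: q^n = 3^11 = 177147.
Step 3: Hamming bound ⌊q^n / V_q(n,t)⌋ = ⌊177147/243⌋ = 729.
Step 4: Compare |C| = 245 to 729: satisfied.
The claimed |C| lies below the Hamming bound.


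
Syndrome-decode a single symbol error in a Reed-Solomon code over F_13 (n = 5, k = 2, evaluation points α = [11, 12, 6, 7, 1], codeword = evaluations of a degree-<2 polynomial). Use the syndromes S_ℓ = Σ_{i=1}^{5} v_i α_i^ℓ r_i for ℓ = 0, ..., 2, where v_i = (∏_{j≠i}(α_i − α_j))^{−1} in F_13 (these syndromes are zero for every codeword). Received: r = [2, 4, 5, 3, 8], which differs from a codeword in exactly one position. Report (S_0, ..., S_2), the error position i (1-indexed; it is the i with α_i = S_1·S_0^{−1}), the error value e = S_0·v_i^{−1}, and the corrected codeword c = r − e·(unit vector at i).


S = (3, 8, 4), error at position 4, error magnitude e = 9, c = [2, 4, 5, 7, 8].

Step 1: column multipliers v_i = (∏_{j≠i}(α_i − α_j))^{−1} mod 13.
  i = 1 (α = 11): (11−12)(11−6)(11−7)(11−1) = (−1)·5·4·10 = −200 ≡ 8, so v_1 = 8^{−1} = 5 (mod 13).
  i = 2 (α = 12): (12−11)(12−6)(12−7)(12−1) = 1·6·5·11 = 330 ≡ 5, so v_2 = 5^{−1} = 8 (mod 13).
  i = 3 (α = 6): (6−11)(6−12)(6−7)(6−1) = (−5)·(−6)·(−1)·5 = −150 ≡ 6, so v_3 = 6^{−1} = 11 (mod 13).
  i = 4 (α = 7): (7−11)(7−12)(7−6)(7−1) = (−4)·(−5)·1·6 = 120 ≡ 3, so v_4 = 3^{−1} = 9 (mod 13).
  i = 5 (α = 1): (1−11)(1−12)(1−6)(1−7) = (−10)·(−11)·(−5)·(−6) = 3300 ≡ 11, so v_5 = 11^{−1} = 6 (mod 13).
  v = [5, 8, 11, 9, 6].
Step 2: syndromes of r = [2, 4, 5, 3, 8] (all sums mod 13).
  S_0 = Σ v_i r_i = 5·2 + 8·4 + 11·5 + 9·3 + 6·8 = 172 ≡ 3.
  S_1 = Σ v_i α_i r_i = 5·11·2 + 8·12·4 + 11·6·5 + 9·7·3 + 6·1·8 = 1061 ≡ 8.
  α_i^2 mod 13 = [4, 1, 10, 10, 1].
  S_2 = Σ v_i α_i^2 r_i = 5·4·2 + 8·1·4 + 11·10·5 + 9·10·3 + 6·1·8 = 940 ≡ 4.
  S = (3, 8, 4) ≠ 0, so r is not a codeword (an error is present).
Step 3: locate the error. For a single error e at position i, S_ℓ = v_i·e·α_i^ℓ, so α_err = S_1/S_0.
  S_0^{−1} = 3^{−1} = 9 (mod 13), so α_err = 8·9 = 72 ≡ 7 = α_4. Error position i = 4.
  Consistency check: S_2/S_1 = 4·5 = 20 ≡ 7 = α_err ✓ (single-error assumption holds).
Step 4: error magnitude e = S_0/v_4 = S_0·∏_{j≠4}(α_4 − α_j) = 3·3 = 9 ≡ 9 (mod 13).
Step 5: correct position 4: c_4 = r_4 − e = 3 − 9 ≡ 7 (mod 13). Hence c = [2, 4, 5, 7, 8].
  Check: interpolating c through the α_i gives m(x) = 6 + 2·x (degree < 2) with m(α_i) = c_i for every i, so c is indeed a codeword.


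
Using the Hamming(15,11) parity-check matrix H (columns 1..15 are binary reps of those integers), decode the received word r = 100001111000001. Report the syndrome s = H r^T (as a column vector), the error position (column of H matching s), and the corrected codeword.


s = (1, 1, 1, 0)^T, error position = 14, corrected codeword c = 100001111000011

Compute s = H r^T mod 2 one row at a time:
  s_1 = 1 + 1 + 0 + 0 + 0 + 0 + 0 + 1 = 3 ≡ 1 (mod 2).
  s_2 = 0 + 0 + 1 + 1 + 0 + 0 + 0 + 1 = 3 ≡ 1 (mod 2).
  s_3 = 0 + 0 + 1 + 1 + 0 + 0 + 0 + 1 = 3 ≡ 1 (mod 2).
  s_4 = 1 + 0 + 0 + 1 + 1 + 0 + 0 + 1 = 4 ≡ 0 (mod 2).
s = (1, 1, 1, 0)^T — this equals column 14 of H (binary 1110), so error is at position 14.
Correct: flip bit 14 of r = 100001111000001 to get c = 100001111000011.


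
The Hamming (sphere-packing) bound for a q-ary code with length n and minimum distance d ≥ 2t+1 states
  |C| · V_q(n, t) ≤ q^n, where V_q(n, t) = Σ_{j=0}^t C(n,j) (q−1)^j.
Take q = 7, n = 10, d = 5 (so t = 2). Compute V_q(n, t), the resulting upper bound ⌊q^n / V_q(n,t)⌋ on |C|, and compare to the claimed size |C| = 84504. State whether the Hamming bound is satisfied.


V_q(n, t) = 1681, q^n = 282475249, Hamming bound = 168040, |C| = 84504 ≤ bound (satisfied).

Step 1: Compute V_q(n, t) = Σ_{j=0}^2 C(n, j) (q−1)^j.
  j = 0: C(10,0)·(6)^0 = 1·1 = 1.
  j = 1: C(10,1)·(6)^1 = 10·6 = 60.
  j = 2: C(10,2)·(6)^2 = 45·36 = 1620.
  V_q(n, t) = 1 + 60 + 1620 = 1681.
Step 2: q^n = 7^10 = 282475249.
Step 3: Hamming bound ⌊q^n / V_q(n,t)⌋ = ⌊282475249/1681⌋ = 168040.
Step 4: Compare |C| = 84504 to 168040: satisfied.
The claimed |C| lies below the Hamming bound.


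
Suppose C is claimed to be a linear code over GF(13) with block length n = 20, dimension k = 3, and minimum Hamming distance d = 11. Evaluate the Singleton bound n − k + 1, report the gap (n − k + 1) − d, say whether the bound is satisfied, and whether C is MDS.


Singleton RHS = n − k + 1 = 18, slack = 7, bound satisfied, not MDS.

Singleton bound: d ≤ n − k + 1.
Here n = 20, k = 3, so n − k + 1 = 18.
Given d = 11, check d ≤ 18: YES.
Slack = (n − k + 1) − d = 7.
The code is NOT MDS (slack = 7 > 0).
Description: the claimed parameters are [20, 3, 11]_13; such a code would be non-MDS.


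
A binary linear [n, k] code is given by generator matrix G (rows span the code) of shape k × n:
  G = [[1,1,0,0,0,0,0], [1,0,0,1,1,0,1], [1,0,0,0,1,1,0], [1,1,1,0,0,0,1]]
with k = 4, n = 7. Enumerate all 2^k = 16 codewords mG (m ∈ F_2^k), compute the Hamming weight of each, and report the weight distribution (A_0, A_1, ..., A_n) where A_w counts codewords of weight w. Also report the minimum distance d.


Weight distribution: A_0 = 1, A_2 = 2, A_3 = 4, A_4 = 5, A_5 = 4. Minimum distance d = 2.

Enumerate all 2^4 = 16 messages m ∈ F_2^4.
For each, compute codeword c = mG in F_2^7, then tally its weight.
  m = 0000 → c = 0000000, weight = 0.
  m = 1000 → c = 1100000, weight = 2.
  m = 0100 → c = 1001101, weight = 4.
  m = 1100 → c = 0101101, weight = 4.
  m = 0010 → c = 1000110, weight = 3.
  m = 1010 → c = 0100110, weight = 3.
  m = 0110 → c = 0001011, weight = 3.
  m = 1110 → c = 1101011, weight = 5.
  m = 0001 → c = 1110001, weight = 4.
  m = 1001 → c = 0010001, weight = 2.
  m = 0101 → c = 0111100, weight = 4.
  m = 1101 → c = 1011100, weight = 4.
  m = 0011 → c = 0110111, weight = 5.
  m = 1011 → c = 1010111, weight = 5.
  m = 0111 → c = 1111010, weight = 5.
  m = 1111 → c = 0011010, weight = 3.
Tally weights:
  weight 0: 1 codewords.
  weight 2: 2 codewords.
  weight 3: 4 codewords.
  weight 4: 5 codewords.
  weight 5: 4 codewords.
Minimum distance d = smallest w > 0 with A_w > 0 = 2.
Sanity: Σ A_w = 16 = 2^4 = 16 ✓.


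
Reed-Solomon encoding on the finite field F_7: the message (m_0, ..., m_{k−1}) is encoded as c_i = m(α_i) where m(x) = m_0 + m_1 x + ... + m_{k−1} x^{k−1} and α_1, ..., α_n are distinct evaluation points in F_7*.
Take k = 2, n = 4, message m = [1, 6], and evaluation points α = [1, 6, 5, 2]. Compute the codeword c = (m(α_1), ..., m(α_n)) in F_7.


c = [0, 2, 3, 6]

Message polynomial: m(x) = 1 + 6·x (mod 7).
For each evaluation point α_i, compute m(α_i) mod 7:
  α_1 = 1: Horner steps 6 → 0, so m(1) = 0.
  α_2 = 6: Horner steps 6 → 2, so m(6) = 2.
  α_3 = 5: Horner steps 6 → 3, so m(5) = 3.
  α_4 = 2: Horner steps 6 → 6, so m(2) = 6.
Codeword c = [0, 2, 3, 6] ∈ F_7^4.


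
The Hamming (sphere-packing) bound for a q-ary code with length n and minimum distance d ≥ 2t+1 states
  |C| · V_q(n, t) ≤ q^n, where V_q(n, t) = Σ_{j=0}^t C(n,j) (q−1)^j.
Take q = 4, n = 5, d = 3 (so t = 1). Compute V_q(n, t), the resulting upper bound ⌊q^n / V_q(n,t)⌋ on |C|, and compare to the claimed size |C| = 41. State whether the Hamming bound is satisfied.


V_q(n, t) = 16, q^n = 1024, Hamming bound = 64, |C| = 41 ≤ bound (satisfied).

Step 1: Compute V_q(n, t) = Σ_{j=0}^1 C(n, j) (q−1)^j.
  j = 0: C(5,0)·(3)^0 = 1·1 = 1.
  j = 1: C(5,1)·(3)^1 = 5·3 = 15.
  V_q(n, t) = 1 + 15 = 16.
Step 2: q^n = 4^5 = 1024.
Step 3: Hamming bound ⌊q^n / V_q(n,t)⌋ = ⌊1024/16⌋ = 64.
Step 4: Compare |C| = 41 to 64: satisfied.
The claimed |C| lies below the Hamming bound.


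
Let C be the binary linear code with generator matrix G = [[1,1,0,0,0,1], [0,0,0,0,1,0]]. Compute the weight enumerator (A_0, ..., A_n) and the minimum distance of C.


Weight distribution: A_0 = 1, A_1 = 1, A_3 = 1, A_4 = 1. Minimum distance d = 1.

Enumerate all 2^2 = 4 messages m ∈ F_2^2.
For each, compute codeword c = mG in F_2^6, then tally its weight.
  m = 00 → c = 000000, weight = 0.
  m = 10 → c = 110001, weight = 3.
  m = 01 → c = 000010, weight = 1.
  m = 11 → c = 110011, weight = 4.
Tally weights:
  weight 0: 1 codewords.
  weight 1: 1 codewords.
  weight 3: 1 codewords.
  weight 4: 1 codewords.
Minimum distance d = smallest w > 0 with A_w > 0 = 1.
Sanity: Σ A_w = 4 = 2^2 = 4 ✓.


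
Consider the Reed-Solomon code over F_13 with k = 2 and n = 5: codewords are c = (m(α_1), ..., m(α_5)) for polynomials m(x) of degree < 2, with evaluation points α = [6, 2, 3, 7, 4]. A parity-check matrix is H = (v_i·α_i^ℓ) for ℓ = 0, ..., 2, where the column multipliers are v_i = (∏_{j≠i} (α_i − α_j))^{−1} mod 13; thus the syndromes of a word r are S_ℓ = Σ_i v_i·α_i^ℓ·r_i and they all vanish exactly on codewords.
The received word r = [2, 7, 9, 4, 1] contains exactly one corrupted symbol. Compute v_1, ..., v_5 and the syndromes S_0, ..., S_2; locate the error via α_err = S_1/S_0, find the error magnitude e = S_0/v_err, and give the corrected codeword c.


S = (10, 1, 4), error at position 5, error magnitude e = 3, c = [2, 7, 9, 4, 11].

Step 1: column multipliers v_i = (∏_{j≠i}(α_i − α_j))^{−1} mod 13.
  i = 1 (α = 6): (6−2)(6−3)(6−7)(6−4) = 4·3·(−1)·2 = −24 ≡ 2, so v_1 = 2^{−1} = 7 (mod 13).
  i = 2 (α = 2): (2−6)(2−3)(2−7)(2−4) = (−4)·(−1)·(−5)·(−2) = 40 ≡ 1, so v_2 = 1^{−1} = 1 (mod 13).
  i = 3 (α = 3): (3−6)(3−2)(3−7)(3−4) = (−3)·1·(−4)·(−1) = −12 ≡ 1, so v_3 = 1^{−1} = 1 (mod 13).
  i = 4 (α = 7): (7−6)(7−2)(7−3)(7−4) = 1·5·4·3 = 60 ≡ 8, so v_4 = 8^{−1} = 5 (mod 13).
  i = 5 (α = 4): (4−6)(4−2)(4−3)(4−7) = (−2)·2·1·(−3) = 12 ≡ 12, so v_5 = 12^{−1} = 12 (mod 13).
  v = [7, 1, 1, 5, 12].
Step 2: syndromes of r = [2, 7, 9, 4, 1] (all sums mod 13).
  S_0 = Σ v_i r_i = 7·2 + 1·7 + 1·9 + 5·4 + 12·1 = 62 ≡ 10.
  S_1 = Σ v_i α_i r_i = 7·6·2 + 1·2·7 + 1·3·9 + 5·7·4 + 12·4·1 = 313 ≡ 1.
  α_i^2 mod 13 = [10, 4, 9, 10, 3].
  S_2 = Σ v_i α_i^2 r_i = 7·10·2 + 1·4·7 + 1·9·9 + 5·10·4 + 12·3·1 = 485 ≡ 4.
  S = (10, 1, 4) ≠ 0, so r is not a codeword (an error is present).
Step 3: locate the error. For a single error e at position i, S_ℓ = v_i·e·α_i^ℓ, so α_err = S_1/S_0.
  S_0^{−1} = 10^{−1} = 4 (mod 13), so α_err = 1·4 = 4 ≡ 4 = α_5. Error position i = 5.
  Consistency check: S_2/S_1 = 4·1 = 4 ≡ 4 = α_err ✓ (single-error assumption holds).
Step 4: error magnitude e = S_0/v_5 = S_0·∏_{j≠5}(α_5 − α_j) = 10·12 = 120 ≡ 3 (mod 13).
Step 5: correct position 5: c_5 = r_5 − e = 1 − 3 ≡ 11 (mod 13). Hence c = [2, 7, 9, 4, 11].
  Check: interpolating c through the α_i gives m(x) = 3 + 2·x (degree < 2) with m(α_i) = c_i for every i, so c is indeed a codeword.


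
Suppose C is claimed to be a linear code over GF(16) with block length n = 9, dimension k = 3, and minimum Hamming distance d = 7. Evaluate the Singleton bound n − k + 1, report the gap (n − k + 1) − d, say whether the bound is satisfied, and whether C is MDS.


Singleton RHS = n − k + 1 = 7, slack = 0, bound satisfied, MDS.

Singleton bound: d ≤ n − k + 1.
Here n = 9, k = 3, so n − k + 1 = 7.
Given d = 7, check d ≤ 7: YES.
Slack = (n − k + 1) − d = 0.
The code is MDS (slack = 0).
Description: the claimed parameters are [9, 3, 7]_16; such a code would be MDS (meets Singleton bound).


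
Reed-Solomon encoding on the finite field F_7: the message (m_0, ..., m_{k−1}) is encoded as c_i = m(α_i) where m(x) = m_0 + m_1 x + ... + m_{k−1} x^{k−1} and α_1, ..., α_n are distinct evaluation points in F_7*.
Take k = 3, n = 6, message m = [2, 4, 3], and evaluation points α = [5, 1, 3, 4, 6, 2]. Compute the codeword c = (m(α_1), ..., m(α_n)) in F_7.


c = [6, 2, 6, 3, 1, 1]

Message polynomial: m(x) = 2 + 4·x + 3·x^2 (mod 7).
For each evaluation point α_i, compute m(α_i) mod 7:
  α_1 = 5: Horner steps 3 → 5 → 6, so m(5) = 6.
  α_2 = 1: Horner steps 3 → 0 → 2, so m(1) = 2.
  α_3 = 3: Horner steps 3 → 6 → 6, so m(3) = 6.
  α_4 = 4: Horner steps 3 → 2 → 3, so m(4) = 3.
  α_5 = 6: Horner steps 3 → 1 → 1, so m(6) = 1.
  α_6 = 2: Horner steps 3 → 3 → 1, so m(2) = 1.
Codeword c = [6, 2, 6, 3, 1, 1] ∈ F_7^6.


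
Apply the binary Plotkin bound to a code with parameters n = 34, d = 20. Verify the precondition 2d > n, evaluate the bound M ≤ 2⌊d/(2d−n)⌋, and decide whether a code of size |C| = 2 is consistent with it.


Plotkin bound M ≤ 6; given |C| = 2 ≤ bound (satisfied).

Check applicability: 2d = 40, n = 34.
2d − n = 6 > 0, so Plotkin applies.
Compute d/(2d−n) = 20/6 ≈ 3.3333.
⌊d/(2d−n)⌋ = 3.
Plotkin bound: M ≤ 2·3 = 6.
Given |C| = 2, check: satisfied.
This |C| is below the Plotkin bound.


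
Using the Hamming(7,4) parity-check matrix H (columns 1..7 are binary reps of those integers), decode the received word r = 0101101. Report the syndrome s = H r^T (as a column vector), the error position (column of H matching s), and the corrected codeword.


s = (1, 0, 0)^T, error position = 4, corrected codeword c = 0100101

Compute s = H r^T mod 2 one row at a time:
  s_1 = 1 + 1 + 0 + 1 = 3 ≡ 1 (mod 2).
  s_2 = 1 + 0 + 0 + 1 = 2 ≡ 0 (mod 2).
  s_3 = 0 + 0 + 1 + 1 = 2 ≡ 0 (mod 2).
s = (1, 0, 0)^T — this equals column 4 of H (binary 100), so error is at position 4.
Correct: flip bit 4 of r = 0101101 to get c = 0100101.


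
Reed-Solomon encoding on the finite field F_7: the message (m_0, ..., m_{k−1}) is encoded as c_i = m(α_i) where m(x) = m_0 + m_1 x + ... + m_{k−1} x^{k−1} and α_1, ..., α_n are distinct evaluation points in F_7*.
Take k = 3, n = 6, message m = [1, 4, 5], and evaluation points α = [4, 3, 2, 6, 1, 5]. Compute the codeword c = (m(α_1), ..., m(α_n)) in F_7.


c = [6, 2, 1, 2, 3, 6]

Message polynomial: m(x) = 1 + 4·x + 5·x^2 (mod 7).
For each evaluation point α_i, compute m(α_i) mod 7:
  α_1 = 4: Horner steps 5 → 3 → 6, so m(4) = 6.
  α_2 = 3: Horner steps 5 → 5 → 2, so m(3) = 2.
  α_3 = 2: Horner steps 5 → 0 → 1, so m(2) = 1.
  α_4 = 6: Horner steps 5 → 6 → 2, so m(6) = 2.
  α_5 = 1: Horner steps 5 → 2 → 3, so m(1) = 3.
  α_6 = 5: Horner steps 5 → 1 → 6, so m(5) = 6.
Codeword c = [6, 2, 1, 2, 3, 6] ∈ F_7^6.


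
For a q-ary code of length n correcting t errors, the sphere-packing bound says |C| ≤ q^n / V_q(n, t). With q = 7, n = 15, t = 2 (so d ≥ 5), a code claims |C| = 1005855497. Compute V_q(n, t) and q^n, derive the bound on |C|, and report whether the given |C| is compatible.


V_q(n, t) = 3871, q^n = 4747561509943, Hamming bound = 1226443169, |C| = 1005855497 ≤ bound (satisfied).

Step 1: Compute V_q(n, t) = Σ_{j=0}^2 C(n, j) (q−1)^j.
  j = 0: C(15,0)·(6)^0 = 1·1 = 1.
  j = 1: C(15,1)·(6)^1 = 15·6 = 90.
  j = 2: C(15,2)·(6)^2 = 105·36 = 3780.
  V_q(n, t) = 1 + 90 + 3780 = 3871.
Step 2: q^n = 7^15 = 4747561509943.
Step 3: Hamming bound ⌊q^n / V_q(n,t)⌋ = ⌊4747561509943/3871⌋ = 1226443169.
Step 4: Compare |C| = 1005855497 to 1226443169: satisfied.
The claimed |C| lies below the Hamming bound.


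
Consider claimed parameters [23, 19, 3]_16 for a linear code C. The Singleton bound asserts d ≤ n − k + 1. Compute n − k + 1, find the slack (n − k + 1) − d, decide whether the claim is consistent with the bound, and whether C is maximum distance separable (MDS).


Singleton RHS = n − k + 1 = 5, slack = 2, bound satisfied, not MDS.

Singleton bound: d ≤ n − k + 1.
Here n = 23, k = 19, so n − k + 1 = 5.
Given d = 3, check d ≤ 5: YES.
Slack = (n − k + 1) − d = 2.
The code is NOT MDS (slack = 2 > 0).
Description: the claimed parameters are [23, 19, 3]_16; such a code would be non-MDS.


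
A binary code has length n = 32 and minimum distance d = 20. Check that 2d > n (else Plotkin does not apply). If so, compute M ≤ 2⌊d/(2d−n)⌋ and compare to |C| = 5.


Plotkin bound M ≤ 4; given |C| = 5 > bound (violated).

Check applicability: 2d = 40, n = 32.
2d − n = 8 > 0, so Plotkin applies.
Compute d/(2d−n) = 20/8 ≈ 2.5000.
⌊d/(2d−n)⌋ = 2.
Plotkin bound: M ≤ 2·2 = 4.
Given |C| = 5, check: VIOLATED.
This |C| is above the Plotkin bound, so no binary code with n = 32, d = 20 and 5 codewords exists.


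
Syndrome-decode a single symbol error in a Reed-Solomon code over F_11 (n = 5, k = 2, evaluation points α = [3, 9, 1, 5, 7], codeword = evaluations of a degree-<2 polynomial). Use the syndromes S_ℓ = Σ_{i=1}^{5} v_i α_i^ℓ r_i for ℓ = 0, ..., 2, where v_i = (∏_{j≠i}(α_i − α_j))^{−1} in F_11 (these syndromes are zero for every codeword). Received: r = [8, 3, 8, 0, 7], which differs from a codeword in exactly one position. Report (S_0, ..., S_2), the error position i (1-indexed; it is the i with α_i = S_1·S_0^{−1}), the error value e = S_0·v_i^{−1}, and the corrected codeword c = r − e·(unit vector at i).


S = (5, 4, 1), error at position 1, error magnitude e = 4, c = [4, 3, 8, 0, 7].

Step 1: column multipliers v_i = (∏_{j≠i}(α_i − α_j))^{−1} mod 11.
  i = 1 (α = 3): (3−9)(3−1)(3−5)(3−7) = (−6)·2·(−2)·(−4) = −96 ≡ 3, so v_1 = 3^{−1} = 4 (mod 11).
  i = 2 (α = 9): (9−3)(9−1)(9−5)(9−7) = 6·8·4·2 = 384 ≡ 10, so v_2 = 10^{−1} = 10 (mod 11).
  i = 3 (α = 1): (1−3)(1−9)(1−5)(1−7) = (−2)·(−8)·(−4)·(−6) = 384 ≡ 10, so v_3 = 10^{−1} = 10 (mod 11).
  i = 4 (α = 5): (5−3)(5−9)(5−1)(5−7) = 2·(−4)·4·(−2) = 64 ≡ 9, so v_4 = 9^{−1} = 5 (mod 11).
  i = 5 (α = 7): (7−3)(7−9)(7−1)(7−5) = 4·(−2)·6·2 = −96 ≡ 3, so v_5 = 3^{−1} = 4 (mod 11).
  v = [4, 10, 10, 5, 4].
Step 2: syndromes of r = [8, 3, 8, 0, 7] (all sums mod 11).
  S_0 = Σ v_i r_i = 4·8 + 10·3 + 10·8 + 5·0 + 4·7 = 170 ≡ 5.
  S_1 = Σ v_i α_i r_i = 4·3·8 + 10·9·3 + 10·1·8 + 5·5·0 + 4·7·7 = 642 ≡ 4.
  α_i^2 mod 11 = [9, 4, 1, 3, 5].
  S_2 = Σ v_i α_i^2 r_i = 4·9·8 + 10·4·3 + 10·1·8 + 5·3·0 + 4·5·7 = 628 ≡ 1.
  S = (5, 4, 1) ≠ 0, so r is not a codeword (an error is present).
Step 3: locate the error. For a single error e at position i, S_ℓ = v_i·e·α_i^ℓ, so α_err = S_1/S_0.
  S_0^{−1} = 5^{−1} = 9 (mod 11), so α_err = 4·9 = 36 ≡ 3 = α_1. Error position i = 1.
  Consistency check: S_2/S_1 = 1·3 = 3 ≡ 3 = α_err ✓ (single-error assumption holds).
Step 4: error magnitude e = S_0/v_1 = S_0·∏_{j≠1}(α_1 − α_j) = 5·3 = 15 ≡ 4 (mod 11).
Step 5: correct position 1: c_1 = r_1 − e = 8 − 4 ≡ 4 (mod 11). Hence c = [4, 3, 8, 0, 7].
  Check: interpolating c through the α_i gives m(x) = 10 + 9·x (degree < 2) with m(α_i) = c_i for every i, so c is indeed a codeword.


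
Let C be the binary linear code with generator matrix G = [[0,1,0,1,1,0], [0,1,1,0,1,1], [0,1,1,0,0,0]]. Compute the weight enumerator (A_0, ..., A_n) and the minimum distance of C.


Weight distribution: A_0 = 1, A_2 = 2, A_3 = 4, A_4 = 1. Minimum distance d = 2.

Enumerate all 2^3 = 8 messages m ∈ F_2^3.
For each, compute codeword c = mG in F_2^6, then tally its weight.
  m = 000 → c = 000000, weight = 0.
  m = 100 → c = 010110, weight = 3.
  m = 010 → c = 011011, weight = 4.
  m = 110 → c = 001101, weight = 3.
  m = 001 → c = 011000, weight = 2.
  m = 101 → c = 001110, weight = 3.
  m = 011 → c = 000011, weight = 2.
  m = 111 → c = 010101, weight = 3.
Tally weights:
  weight 0: 1 codewords.
  weight 2: 2 codewords.
  weight 3: 4 codewords.
  weight 4: 1 codewords.
Minimum distance d = smallest w > 0 with A_w > 0 = 2.
Sanity: Σ A_w = 8 = 2^3 = 8 ✓.


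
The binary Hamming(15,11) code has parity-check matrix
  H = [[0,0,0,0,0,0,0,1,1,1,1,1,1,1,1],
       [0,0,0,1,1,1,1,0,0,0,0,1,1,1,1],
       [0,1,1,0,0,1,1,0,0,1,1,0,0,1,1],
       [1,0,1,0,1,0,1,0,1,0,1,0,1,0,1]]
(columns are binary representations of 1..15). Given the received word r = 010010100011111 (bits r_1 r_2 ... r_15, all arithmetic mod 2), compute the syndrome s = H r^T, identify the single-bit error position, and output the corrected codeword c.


s = (1, 0, 1, 1)^T, error position = 11, corrected codeword c = 010010100001111

Compute s = H r^T mod 2 one row at a time:
  s_1 = 0 + 0 + 0 + 1 + 1 + 1 + 1 + 1 = 5 ≡ 1 (mod 2).
  s_2 = 0 + 1 + 0 + 1 + 1 + 1 + 1 + 1 = 6 ≡ 0 (mod 2).
  s_3 = 1 + 0 + 0 + 1 + 0 + 1 + 1 + 1 = 5 ≡ 1 (mod 2).
  s_4 = 0 + 0 + 1 + 1 + 0 + 1 + 1 + 1 = 5 ≡ 1 (mod 2).
s = (1, 0, 1, 1)^T — this equals column 11 of H (binary 1011), so error is at position 11.
Correct: flip bit 11 of r = 010010100011111 to get c = 010010100001111.


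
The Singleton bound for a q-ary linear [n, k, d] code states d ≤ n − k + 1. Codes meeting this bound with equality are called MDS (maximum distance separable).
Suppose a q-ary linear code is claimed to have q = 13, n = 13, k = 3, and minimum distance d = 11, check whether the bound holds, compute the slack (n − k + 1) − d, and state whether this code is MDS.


Singleton RHS = n − k + 1 = 11, slack = 0, bound satisfied, MDS.

Singleton bound: d ≤ n − k + 1.
Here n = 13, k = 3, so n − k + 1 = 11.
Given d = 11, check d ≤ 11: YES.
Slack = (n − k + 1) − d = 0.
The code is MDS (slack = 0).
Description: the claimed parameters are [13, 3, 11]_13; such a code would be MDS (meets Singleton bound).


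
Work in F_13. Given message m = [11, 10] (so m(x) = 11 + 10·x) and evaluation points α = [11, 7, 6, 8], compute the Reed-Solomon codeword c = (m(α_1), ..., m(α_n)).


c = [4, 3, 6, 0]

Message polynomial: m(x) = 11 + 10·x (mod 13).
For each evaluation point α_i, compute m(α_i) mod 13:
  α_1 = 11: Horner steps 10 → 4, so m(11) = 4.
  α_2 = 7: Horner steps 10 → 3, so m(7) = 3.
  α_3 = 6: Horner steps 10 → 6, so m(6) = 6.
  α_4 = 8: Horner steps 10 → 0, so m(8) = 0.
Codeword c = [4, 3, 6, 0] ∈ F_13^4.


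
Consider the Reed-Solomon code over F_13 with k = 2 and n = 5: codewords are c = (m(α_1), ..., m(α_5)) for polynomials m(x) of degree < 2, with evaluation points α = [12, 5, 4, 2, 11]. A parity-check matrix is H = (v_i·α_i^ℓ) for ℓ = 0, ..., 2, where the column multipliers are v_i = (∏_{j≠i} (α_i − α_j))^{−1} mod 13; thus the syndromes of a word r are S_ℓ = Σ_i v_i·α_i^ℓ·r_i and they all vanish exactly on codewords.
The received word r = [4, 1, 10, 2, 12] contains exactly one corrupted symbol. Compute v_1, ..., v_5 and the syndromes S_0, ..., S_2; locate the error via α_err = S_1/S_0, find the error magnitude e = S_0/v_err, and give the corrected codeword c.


S = (1, 12, 1), error at position 1, error magnitude e = 1, c = [3, 1, 10, 2, 12].

Step 1: column multipliers v_i = (∏_{j≠i}(α_i − α_j))^{−1} mod 13.
  i = 1 (α = 12): (12−5)(12−4)(12−2)(12−11) = 7·8·10·1 = 560 ≡ 1, so v_1 = 1^{−1} = 1 (mod 13).
  i = 2 (α = 5): (5−12)(5−4)(5−2)(5−11) = (−7)·1·3·(−6) = 126 ≡ 9, so v_2 = 9^{−1} = 3 (mod 13).
  i = 3 (α = 4): (4−12)(4−5)(4−2)(4−11) = (−8)·(−1)·2·(−7) = −112 ≡ 5, so v_3 = 5^{−1} = 8 (mod 13).
  i = 4 (α = 2): (2−12)(2−5)(2−4)(2−11) = (−10)·(−3)·(−2)·(−9) = 540 ≡ 7, so v_4 = 7^{−1} = 2 (mod 13).
  i = 5 (α = 11): (11−12)(11−5)(11−4)(11−2) = (−1)·6·7·9 = −378 ≡ 12, so v_5 = 12^{−1} = 12 (mod 13).
  v = [1, 3, 8, 2, 12].
Step 2: syndromes of r = [4, 1, 10, 2, 12] (all sums mod 13).
  S_0 = Σ v_i r_i = 1·4 + 3·1 + 8·10 + 2·2 + 12·12 = 235 ≡ 1.
  S_1 = Σ v_i α_i r_i = 1·12·4 + 3·5·1 + 8·4·10 + 2·2·2 + 12·11·12 = 1975 ≡ 12.
  α_i^2 mod 13 = [1, 12, 3, 4, 4].
  S_2 = Σ v_i α_i^2 r_i = 1·1·4 + 3·12·1 + 8·3·10 + 2·4·2 + 12·4·12 = 872 ≡ 1.
  S = (1, 12, 1) ≠ 0, so r is not a codeword (an error is present).
Step 3: locate the error. For a single error e at position i, S_ℓ = v_i·e·α_i^ℓ, so α_err = S_1/S_0.
  S_0^{−1} = 1^{−1} = 1 (mod 13), so α_err = 12·1 = 12 ≡ 12 = α_1. Error position i = 1.
  Consistency check: S_2/S_1 = 1·12 = 12 ≡ 12 = α_err ✓ (single-error assumption holds).
Step 4: error magnitude e = S_0/v_1 = S_0·∏_{j≠1}(α_1 − α_j) = 1·1 = 1 ≡ 1 (mod 13).
Step 5: correct position 1: c_1 = r_1 − e = 4 − 1 ≡ 3 (mod 13). Hence c = [3, 1, 10, 2, 12].
  Check: interpolating c through the α_i gives m(x) = 7 + 4·x (degree < 2) with m(α_i) = c_i for every i, so c is indeed a codeword.
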